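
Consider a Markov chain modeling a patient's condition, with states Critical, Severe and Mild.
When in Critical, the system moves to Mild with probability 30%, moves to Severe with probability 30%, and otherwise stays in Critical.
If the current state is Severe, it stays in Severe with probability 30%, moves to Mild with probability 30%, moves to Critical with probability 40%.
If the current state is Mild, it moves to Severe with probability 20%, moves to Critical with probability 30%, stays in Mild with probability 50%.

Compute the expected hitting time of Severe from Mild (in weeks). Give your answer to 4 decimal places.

4.2857

Let t(s) be the expected number of weeks to first reach Severe from state s, with t(Severe) = 0. Conditioning on the first week:
t(Critical) = 1 + 0.4·t(Critical) + 0.3·t(Mild)
t(Mild) = 1 + 0.3·t(Critical) + 0.5·t(Mild)
Solving: t(Critical) = 3.8095, t(Mild) = 4.2857.
Expected weeks from Mild to Severe: 4.2857.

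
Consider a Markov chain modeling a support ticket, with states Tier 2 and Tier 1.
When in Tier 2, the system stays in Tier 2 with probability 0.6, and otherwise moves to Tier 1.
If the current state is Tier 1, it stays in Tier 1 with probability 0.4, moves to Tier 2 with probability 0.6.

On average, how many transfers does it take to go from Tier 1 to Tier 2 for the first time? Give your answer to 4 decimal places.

Let t(s) be the expected number of transfers to first reach Tier 2 from state s, with t(Tier 2) = 0. Conditioning on the first transfer:
t(Tier 1) = 1 + 0.4·t(Tier 1)
Solving: t(Tier 1) = 1.6667.
Expected transfers from Tier 1 to Tier 2: 1.6667.

1.6667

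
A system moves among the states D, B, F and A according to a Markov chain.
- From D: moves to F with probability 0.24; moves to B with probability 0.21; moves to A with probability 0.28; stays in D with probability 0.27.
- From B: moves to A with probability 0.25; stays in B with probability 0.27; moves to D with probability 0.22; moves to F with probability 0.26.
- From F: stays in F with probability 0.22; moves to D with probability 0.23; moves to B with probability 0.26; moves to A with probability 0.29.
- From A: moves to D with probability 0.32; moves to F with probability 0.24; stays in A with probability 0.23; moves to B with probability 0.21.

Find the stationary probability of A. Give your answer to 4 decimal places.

Let the stationary distribution be π with π = πP and π_1 + π_2 + π_3 + π_4 = 1.
π_1 = 0.27·π_1 + 0.22·π_2 + 0.23·π_3 + 0.32·π_4
π_2 = 0.21·π_1 + 0.27·π_2 + 0.26·π_3 + 0.21·π_4
π_3 = 0.24·π_1 + 0.26·π_2 + 0.22·π_3 + 0.24·π_4
Solving with the normalization constraint gives π = (0.2617, 0.2362, 0.2399, 0.2622).
So the stationary probability of A is 0.2622.

0.2622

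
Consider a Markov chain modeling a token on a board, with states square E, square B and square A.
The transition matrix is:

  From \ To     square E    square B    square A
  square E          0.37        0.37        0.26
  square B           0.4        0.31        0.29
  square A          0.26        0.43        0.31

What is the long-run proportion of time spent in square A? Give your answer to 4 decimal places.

0.2852

Let the stationary distribution be π with π = πP and π_1 + π_2 + π_3 = 1.
π_1 = 0.37·π_1 + 0.4·π_2 + 0.26·π_3
π_2 = 0.37·π_1 + 0.31·π_2 + 0.43·π_3
Solving with the normalization constraint gives π = (0.3496, 0.3652, 0.2852).
So the stationary probability of square A is 0.2852.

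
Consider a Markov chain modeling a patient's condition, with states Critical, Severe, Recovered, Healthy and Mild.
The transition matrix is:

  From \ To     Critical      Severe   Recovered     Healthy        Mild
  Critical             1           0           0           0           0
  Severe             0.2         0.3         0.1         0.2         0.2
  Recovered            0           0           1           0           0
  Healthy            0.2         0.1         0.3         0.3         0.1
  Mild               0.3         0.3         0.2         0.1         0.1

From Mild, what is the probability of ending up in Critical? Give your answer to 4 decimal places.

Let h(s) be the probability of absorption at Critical starting from transient state s. Then h(Critical) = 1 and h(Recovered) = 0. By first-step analysis:
h(Severe) = 0.2·1 + 0.3·h(Severe) + 0.1·0 + 0.2·h(Healthy) + 0.2·h(Mild)
h(Healthy) = 0.2·1 + 0.1·h(Severe) + 0.3·0 + 0.3·h(Healthy) + 0.1·h(Mild)
h(Mild) = 0.3·1 + 0.3·h(Severe) + 0.2·0 + 0.1·h(Healthy) + 0.1·h(Mild)
Solving: h(Severe) = 0.5792, h(Healthy) = 0.4508, h(Mild) = 0.5765.
Starting from Mild, the probability is 0.5765.

0.5765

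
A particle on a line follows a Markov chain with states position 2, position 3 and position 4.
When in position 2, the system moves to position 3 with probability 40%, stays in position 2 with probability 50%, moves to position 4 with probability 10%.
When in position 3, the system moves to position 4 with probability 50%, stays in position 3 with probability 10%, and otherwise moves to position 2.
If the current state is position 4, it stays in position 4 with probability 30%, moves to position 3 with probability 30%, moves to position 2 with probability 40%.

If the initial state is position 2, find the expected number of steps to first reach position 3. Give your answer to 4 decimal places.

2.5806

Let t(s) be the expected number of steps to first reach position 3 from state s, with t(position 3) = 0. Conditioning on the first step:
t(position 2) = 1 + 0.5·t(position 2) + 0.1·t(position 4)
t(position 4) = 1 + 0.4·t(position 2) + 0.3·t(position 4)
Solving: t(position 2) = 2.5806, t(position 4) = 2.9032.
Expected steps from position 2 to position 3: 2.5806.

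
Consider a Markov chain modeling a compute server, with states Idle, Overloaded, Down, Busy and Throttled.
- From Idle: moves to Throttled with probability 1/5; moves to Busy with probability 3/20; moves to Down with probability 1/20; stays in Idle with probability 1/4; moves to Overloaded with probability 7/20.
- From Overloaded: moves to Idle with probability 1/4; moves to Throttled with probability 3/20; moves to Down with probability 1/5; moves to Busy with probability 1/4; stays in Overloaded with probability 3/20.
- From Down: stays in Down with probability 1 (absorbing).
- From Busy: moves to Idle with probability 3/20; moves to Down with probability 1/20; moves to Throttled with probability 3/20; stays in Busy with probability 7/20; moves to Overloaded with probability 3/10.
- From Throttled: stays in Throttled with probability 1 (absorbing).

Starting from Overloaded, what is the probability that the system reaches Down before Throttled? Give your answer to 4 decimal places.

0.4433

Let h(s) be the probability of absorption at Down starting from transient state s. Then h(Down) = 1 and h(Throttled) = 0. By first-step analysis:
h(Idle) = 0.25·h(Idle) + 0.35·h(Overloaded) + 0.05·1 + 0.15·h(Busy) + 0.2·0
h(Overloaded) = 0.25·h(Idle) + 0.15·h(Overloaded) + 0.2·1 + 0.25·h(Busy) + 0.15·0
h(Busy) = 0.15·h(Idle) + 0.3·h(Overloaded) + 0.05·1 + 0.35·h(Busy) + 0.15·0
Solving: h(Idle) = 0.3458, h(Overloaded) = 0.4433, h(Busy) = 0.3613.
Starting from Overloaded, the probability is 0.4433.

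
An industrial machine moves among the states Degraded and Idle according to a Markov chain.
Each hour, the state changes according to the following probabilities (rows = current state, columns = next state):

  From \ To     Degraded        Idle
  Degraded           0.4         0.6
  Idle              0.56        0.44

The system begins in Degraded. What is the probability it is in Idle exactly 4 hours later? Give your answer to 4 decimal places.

0.5169

Propagate the distribution vector 4 hours from Degraded.
After 0 hours: (1.0000, 0.0000)
After 1 hour: (0.4000, 0.6000)
After 2 hours: (0.4960, 0.5040)
After 3 hours: (0.4806, 0.5194)
After 4 hours: (0.4831, 0.5169)
P(in Idle after 4 hours) = 0.5169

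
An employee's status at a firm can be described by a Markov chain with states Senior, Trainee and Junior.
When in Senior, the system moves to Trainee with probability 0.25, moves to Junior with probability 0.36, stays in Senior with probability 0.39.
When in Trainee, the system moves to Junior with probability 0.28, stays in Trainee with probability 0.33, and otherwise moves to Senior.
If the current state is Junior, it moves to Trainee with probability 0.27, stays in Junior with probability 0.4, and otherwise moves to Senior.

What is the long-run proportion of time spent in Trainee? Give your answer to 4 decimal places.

0.2794

Let the stationary distribution be π with π = πP and π_1 + π_2 + π_3 = 1.
π_1 = 0.39·π_1 + 0.39·π_2 + 0.33·π_3
π_2 = 0.25·π_1 + 0.33·π_2 + 0.27·π_3
Solving with the normalization constraint gives π = (0.3689, 0.2794, 0.3517).
So the stationary probability of Trainee is 0.2794.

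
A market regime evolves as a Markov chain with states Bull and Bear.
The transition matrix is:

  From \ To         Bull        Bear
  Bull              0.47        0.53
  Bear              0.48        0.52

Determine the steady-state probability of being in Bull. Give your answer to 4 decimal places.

Let the stationary distribution be π with π = πP and π_1 + π_2 = 1.
π_1 = 0.47·π_1 + 0.48·π_2
Solving with the normalization constraint gives π = (0.4752, 0.5248).
So the stationary probability of Bull is 0.4752.

0.4752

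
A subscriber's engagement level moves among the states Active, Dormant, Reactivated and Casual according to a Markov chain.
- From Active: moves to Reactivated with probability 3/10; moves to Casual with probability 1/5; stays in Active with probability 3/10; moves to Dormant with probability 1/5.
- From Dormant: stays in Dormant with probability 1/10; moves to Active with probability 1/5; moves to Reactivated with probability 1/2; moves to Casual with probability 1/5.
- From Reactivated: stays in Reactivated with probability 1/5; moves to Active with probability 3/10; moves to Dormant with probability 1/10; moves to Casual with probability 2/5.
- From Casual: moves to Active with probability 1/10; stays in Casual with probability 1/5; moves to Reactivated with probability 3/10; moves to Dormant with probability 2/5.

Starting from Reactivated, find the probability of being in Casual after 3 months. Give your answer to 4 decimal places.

Propagate the distribution vector 3 months from Reactivated.
After 0 months: (0.0000, 0.0000, 1.0000, 0.0000)
After 1 month: (0.3000, 0.1000, 0.2000, 0.4000)
After 2 months: (0.2100, 0.2500, 0.3000, 0.2400)
After 3 months: (0.2270, 0.1930, 0.3200, 0.2600)
P(in Casual after 3 months) = 0.2600

0.2600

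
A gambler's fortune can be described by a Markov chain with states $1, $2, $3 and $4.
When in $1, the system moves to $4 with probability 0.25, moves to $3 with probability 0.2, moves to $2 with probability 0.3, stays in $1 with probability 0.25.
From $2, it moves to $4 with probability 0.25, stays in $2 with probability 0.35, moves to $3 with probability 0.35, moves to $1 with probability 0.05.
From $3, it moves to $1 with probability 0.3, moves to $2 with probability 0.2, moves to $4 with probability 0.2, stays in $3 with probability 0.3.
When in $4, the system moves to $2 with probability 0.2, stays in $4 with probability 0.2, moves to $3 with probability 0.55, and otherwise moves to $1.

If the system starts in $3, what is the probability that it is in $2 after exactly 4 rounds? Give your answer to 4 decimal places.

Propagate the distribution vector 4 rounds from $3.
After 0 rounds: (0.0000, 0.0000, 1.0000, 0.0000)
After 1 round: (0.3000, 0.2000, 0.3000, 0.2000)
After 2 rounds: (0.1850, 0.2600, 0.3300, 0.2250)
After 3 rounds: (0.1695, 0.2575, 0.3508, 0.2223)
After 4 rounds: (0.1716, 0.2556, 0.3515, 0.2214)
P(in $2 after 4 rounds) = 0.2556

0.2556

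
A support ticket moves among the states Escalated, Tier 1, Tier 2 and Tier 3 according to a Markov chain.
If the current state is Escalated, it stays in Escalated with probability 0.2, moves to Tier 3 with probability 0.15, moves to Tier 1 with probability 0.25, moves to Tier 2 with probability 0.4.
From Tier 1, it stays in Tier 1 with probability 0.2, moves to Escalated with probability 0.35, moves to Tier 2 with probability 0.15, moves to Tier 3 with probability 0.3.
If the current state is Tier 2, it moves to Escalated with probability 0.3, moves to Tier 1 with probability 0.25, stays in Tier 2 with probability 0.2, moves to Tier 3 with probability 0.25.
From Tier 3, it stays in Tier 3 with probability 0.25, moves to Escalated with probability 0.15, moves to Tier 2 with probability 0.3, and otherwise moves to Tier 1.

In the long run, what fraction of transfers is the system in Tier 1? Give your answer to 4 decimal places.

Let the stationary distribution be π with π = πP and π_1 + π_2 + π_3 + π_4 = 1.
π_1 = 0.2·π_1 + 0.35·π_2 + 0.3·π_3 + 0.15·π_4
π_2 = 0.25·π_1 + 0.2·π_2 + 0.25·π_3 + 0.3·π_4
π_3 = 0.4·π_1 + 0.15·π_2 + 0.2·π_3 + 0.3·π_4
Solving with the normalization constraint gives π = (0.2517, 0.2494, 0.2616, 0.2373).
So the stationary probability of Tier 1 is 0.2494.

0.2494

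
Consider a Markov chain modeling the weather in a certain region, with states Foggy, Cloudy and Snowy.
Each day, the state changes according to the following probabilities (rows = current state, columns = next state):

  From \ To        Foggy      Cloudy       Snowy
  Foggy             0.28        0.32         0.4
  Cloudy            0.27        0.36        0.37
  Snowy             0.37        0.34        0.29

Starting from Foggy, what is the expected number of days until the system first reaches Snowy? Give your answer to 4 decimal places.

2.5641

Let t(s) be the expected number of days to first reach Snowy from state s, with t(Snowy) = 0. Conditioning on the first day:
t(Foggy) = 1 + 0.28·t(Foggy) + 0.32·t(Cloudy)
t(Cloudy) = 1 + 0.27·t(Foggy) + 0.36·t(Cloudy)
Solving: t(Foggy) = 2.5641, t(Cloudy) = 2.6442.
Expected days from Foggy to Snowy: 2.5641.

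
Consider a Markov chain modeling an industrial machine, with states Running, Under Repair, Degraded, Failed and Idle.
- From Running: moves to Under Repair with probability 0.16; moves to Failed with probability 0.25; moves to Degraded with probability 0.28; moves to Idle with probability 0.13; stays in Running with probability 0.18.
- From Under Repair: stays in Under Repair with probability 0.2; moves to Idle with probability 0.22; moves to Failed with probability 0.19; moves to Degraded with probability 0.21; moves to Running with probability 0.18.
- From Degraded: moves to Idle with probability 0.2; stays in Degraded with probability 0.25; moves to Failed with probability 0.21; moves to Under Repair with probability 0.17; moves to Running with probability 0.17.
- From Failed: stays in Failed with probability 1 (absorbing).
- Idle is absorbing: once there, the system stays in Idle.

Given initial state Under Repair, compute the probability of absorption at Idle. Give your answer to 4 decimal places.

0.4927

Let h(s) be the probability of absorption at Idle starting from transient state s. Then h(Idle) = 1 and h(Failed) = 0. By first-step analysis:
h(Running) = 0.18·h(Running) + 0.16·h(Under Repair) + 0.28·h(Degraded) + 0.25·0 + 0.13·1
h(Under Repair) = 0.18·h(Running) + 0.2·h(Under Repair) + 0.21·h(Degraded) + 0.19·0 + 0.22·1
h(Degraded) = 0.17·h(Running) + 0.17·h(Under Repair) + 0.25·h(Degraded) + 0.21·0 + 0.2·1
Solving: h(Running) = 0.4161, h(Under Repair) = 0.4927, h(Degraded) = 0.4726.
Starting from Under Repair, the probability is 0.4927.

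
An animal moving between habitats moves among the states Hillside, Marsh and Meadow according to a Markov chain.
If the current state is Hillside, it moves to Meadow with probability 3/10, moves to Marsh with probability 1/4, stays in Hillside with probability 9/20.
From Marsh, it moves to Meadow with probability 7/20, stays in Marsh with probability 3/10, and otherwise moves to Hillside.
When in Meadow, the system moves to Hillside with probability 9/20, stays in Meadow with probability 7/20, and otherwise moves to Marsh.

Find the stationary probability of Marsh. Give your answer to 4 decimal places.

0.2459

Let the stationary distribution be π with π = πP and π_1 + π_2 + π_3 = 1.
π_1 = 0.45·π_1 + 0.35·π_2 + 0.45·π_3
π_2 = 0.25·π_1 + 0.3·π_2 + 0.2·π_3
Solving with the normalization constraint gives π = (0.4254, 0.2459, 0.3287).
So the stationary probability of Marsh is 0.2459.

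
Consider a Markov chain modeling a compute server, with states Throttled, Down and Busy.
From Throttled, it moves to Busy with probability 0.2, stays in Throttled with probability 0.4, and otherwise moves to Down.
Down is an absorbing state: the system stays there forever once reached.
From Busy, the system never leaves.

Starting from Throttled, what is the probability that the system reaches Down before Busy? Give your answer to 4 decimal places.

0.6667

Let h(s) be the probability of absorption at Down starting from transient state s. Then h(Down) = 1 and h(Busy) = 0. By first-step analysis:
h(Throttled) = 0.4·h(Throttled) + 0.4·1 + 0.2·0
Solving: h(Throttled) = 0.6667.
Starting from Throttled, the probability is 0.6667.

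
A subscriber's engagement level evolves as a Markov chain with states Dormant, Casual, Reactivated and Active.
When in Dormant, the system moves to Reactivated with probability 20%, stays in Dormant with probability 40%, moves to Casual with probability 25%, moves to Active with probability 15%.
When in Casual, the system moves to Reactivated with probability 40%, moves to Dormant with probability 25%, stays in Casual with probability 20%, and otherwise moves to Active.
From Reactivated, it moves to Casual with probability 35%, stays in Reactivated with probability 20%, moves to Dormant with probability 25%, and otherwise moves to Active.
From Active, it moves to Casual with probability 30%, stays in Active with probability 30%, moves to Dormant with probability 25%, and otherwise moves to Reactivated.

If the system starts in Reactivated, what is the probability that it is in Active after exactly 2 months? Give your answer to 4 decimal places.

0.1900

Propagate the distribution vector 2 months from Reactivated.
After 0 months: (0.0000, 0.0000, 1.0000, 0.0000)
After 1 month: (0.2500, 0.3500, 0.2000, 0.2000)
After 2 months: (0.2875, 0.2625, 0.2600, 0.1900)
P(in Active after 2 months) = 0.1900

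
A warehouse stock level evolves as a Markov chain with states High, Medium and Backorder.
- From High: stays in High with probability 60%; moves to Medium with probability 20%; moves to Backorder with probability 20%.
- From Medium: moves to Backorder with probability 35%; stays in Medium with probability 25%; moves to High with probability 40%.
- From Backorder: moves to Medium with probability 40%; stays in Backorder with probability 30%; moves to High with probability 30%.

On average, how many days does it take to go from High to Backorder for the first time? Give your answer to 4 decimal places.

Let t(s) be the expected number of days to first reach Backorder from state s, with t(Backorder) = 0. Conditioning on the first day:
t(High) = 1 + 0.6·t(High) + 0.2·t(Medium)
t(Medium) = 1 + 0.4·t(High) + 0.25·t(Medium)
Solving: t(High) = 4.3182, t(Medium) = 3.6364.
Expected days from High to Backorder: 4.3182.

4.3182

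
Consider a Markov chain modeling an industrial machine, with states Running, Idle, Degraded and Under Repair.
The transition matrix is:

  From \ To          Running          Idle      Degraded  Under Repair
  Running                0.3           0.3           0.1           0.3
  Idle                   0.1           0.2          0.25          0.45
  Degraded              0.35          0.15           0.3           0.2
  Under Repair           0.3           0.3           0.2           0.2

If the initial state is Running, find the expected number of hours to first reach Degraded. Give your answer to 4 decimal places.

Let t(s) be the expected number of hours to first reach Degraded from state s, with t(Degraded) = 0. Conditioning on the first hour:
t(Running) = 1 + 0.3·t(Running) + 0.3·t(Idle) + 0.3·t(Under Repair)
t(Idle) = 1 + 0.1·t(Running) + 0.2·t(Idle) + 0.45·t(Under Repair)
t(Under Repair) = 1 + 0.3·t(Running) + 0.3·t(Idle) + 0.2·t(Under Repair)
Solving: t(Running) = 5.8173, t(Idle) = 4.9519, t(Under Repair) = 5.2885.
Expected hours from Running to Degraded: 5.8173.

5.8173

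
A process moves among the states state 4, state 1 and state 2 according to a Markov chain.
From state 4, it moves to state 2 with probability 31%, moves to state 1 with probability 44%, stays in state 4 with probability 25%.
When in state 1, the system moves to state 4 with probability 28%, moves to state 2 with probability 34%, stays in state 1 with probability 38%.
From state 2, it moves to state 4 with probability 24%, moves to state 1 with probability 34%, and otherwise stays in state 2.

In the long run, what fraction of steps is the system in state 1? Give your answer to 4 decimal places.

0.3810

Let the stationary distribution be π with π = πP and π_1 + π_2 + π_3 = 1.
π_1 = 0.25·π_1 + 0.28·π_2 + 0.24·π_3
π_2 = 0.44·π_1 + 0.38·π_2 + 0.34·π_3
Solving with the normalization constraint gives π = (0.2578, 0.3810, 0.3612).
So the stationary probability of state 1 is 0.3810.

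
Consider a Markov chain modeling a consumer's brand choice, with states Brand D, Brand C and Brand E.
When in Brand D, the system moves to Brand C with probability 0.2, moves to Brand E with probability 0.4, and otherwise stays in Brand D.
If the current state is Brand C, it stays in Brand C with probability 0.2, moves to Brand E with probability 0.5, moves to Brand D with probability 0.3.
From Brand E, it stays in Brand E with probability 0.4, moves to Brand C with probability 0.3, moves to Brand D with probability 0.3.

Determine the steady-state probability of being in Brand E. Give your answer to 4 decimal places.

Let the stationary distribution be π with π = πP and π_1 + π_2 + π_3 = 1.
π_1 = 0.4·π_1 + 0.3·π_2 + 0.3·π_3
π_2 = 0.2·π_1 + 0.2·π_2 + 0.3·π_3
Solving with the normalization constraint gives π = (0.3333, 0.2424, 0.4242).
So the stationary probability of Brand E is 0.4242.

0.4242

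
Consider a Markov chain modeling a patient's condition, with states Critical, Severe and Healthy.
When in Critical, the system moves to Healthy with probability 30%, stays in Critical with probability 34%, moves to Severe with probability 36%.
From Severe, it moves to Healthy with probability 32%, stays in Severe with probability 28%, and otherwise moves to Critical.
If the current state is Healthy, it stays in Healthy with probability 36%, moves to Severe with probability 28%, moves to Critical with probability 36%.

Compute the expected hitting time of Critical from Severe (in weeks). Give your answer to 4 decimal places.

2.5862

Let t(s) be the expected number of weeks to first reach Critical from state s, with t(Critical) = 0. Conditioning on the first week:
t(Severe) = 1 + 0.28·t(Severe) + 0.32·t(Healthy)
t(Healthy) = 1 + 0.28·t(Severe) + 0.36·t(Healthy)
Solving: t(Severe) = 2.5862, t(Healthy) = 2.6940.
Expected weeks from Severe to Critical: 2.5862.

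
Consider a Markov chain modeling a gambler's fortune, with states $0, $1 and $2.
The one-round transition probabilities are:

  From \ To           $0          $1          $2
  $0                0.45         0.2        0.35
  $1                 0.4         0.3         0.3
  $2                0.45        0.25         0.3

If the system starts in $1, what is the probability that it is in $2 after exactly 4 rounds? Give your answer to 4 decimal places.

Propagate the distribution vector 4 rounds from $1.
After 0 rounds: (0.0000, 1.0000, 0.0000)
After 1 round: (0.4000, 0.3000, 0.3000)
After 2 rounds: (0.4350, 0.2450, 0.3200)
After 3 rounds: (0.4378, 0.2405, 0.3218)
After 4 rounds: (0.4380, 0.2401, 0.3219)
P(in $2 after 4 rounds) = 0.3219

0.3219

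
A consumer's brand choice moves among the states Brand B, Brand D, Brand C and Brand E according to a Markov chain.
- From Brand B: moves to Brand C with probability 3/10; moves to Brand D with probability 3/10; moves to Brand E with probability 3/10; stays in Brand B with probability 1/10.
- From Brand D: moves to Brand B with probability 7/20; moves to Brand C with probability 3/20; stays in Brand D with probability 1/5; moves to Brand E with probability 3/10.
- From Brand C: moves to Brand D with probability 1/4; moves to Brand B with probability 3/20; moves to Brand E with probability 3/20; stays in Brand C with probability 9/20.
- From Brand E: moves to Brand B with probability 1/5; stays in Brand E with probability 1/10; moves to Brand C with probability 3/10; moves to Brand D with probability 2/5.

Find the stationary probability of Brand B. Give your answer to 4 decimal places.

Let the stationary distribution be π with π = πP and π_1 + π_2 + π_3 + π_4 = 1.
π_1 = 0.1·π_1 + 0.35·π_2 + 0.15·π_3 + 0.2·π_4
π_2 = 0.3·π_1 + 0.2·π_2 + 0.25·π_3 + 0.4·π_4
π_3 = 0.3·π_1 + 0.15·π_2 + 0.45·π_3 + 0.3·π_4
Solving with the normalization constraint gives π = (0.2059, 0.2782, 0.3038, 0.2120).
So the stationary probability of Brand B is 0.2059.

0.2059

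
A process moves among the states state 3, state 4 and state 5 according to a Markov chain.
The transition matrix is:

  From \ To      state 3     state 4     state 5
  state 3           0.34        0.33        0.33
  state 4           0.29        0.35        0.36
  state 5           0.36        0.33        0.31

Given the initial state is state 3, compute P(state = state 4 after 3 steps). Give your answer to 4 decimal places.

0.3367

Propagate the distribution vector 3 steps from state 3.
After 0 steps: (1.0000, 0.0000, 0.0000)
After 1 step: (0.3400, 0.3300, 0.3300)
After 2 steps: (0.3301, 0.3366, 0.3333)
After 3 steps: (0.3298, 0.3367, 0.3334)
P(in state 4 after 3 steps) = 0.3367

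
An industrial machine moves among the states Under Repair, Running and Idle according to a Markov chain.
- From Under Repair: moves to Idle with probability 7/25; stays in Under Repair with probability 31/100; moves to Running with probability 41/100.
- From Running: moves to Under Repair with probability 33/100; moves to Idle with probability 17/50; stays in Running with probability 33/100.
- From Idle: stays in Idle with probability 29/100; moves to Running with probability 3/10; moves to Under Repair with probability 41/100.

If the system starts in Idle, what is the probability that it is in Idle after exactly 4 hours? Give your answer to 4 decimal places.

0.3040

Propagate the distribution vector 4 hours from Idle.
After 0 hours: (0.0000, 0.0000, 1.0000)
After 1 hour: (0.4100, 0.3000, 0.2900)
After 2 hours: (0.3450, 0.3541, 0.3009)
After 3 hours: (0.3472, 0.3486, 0.3043)
After 4 hours: (0.3474, 0.3486, 0.3040)
P(in Idle after 4 hours) = 0.3040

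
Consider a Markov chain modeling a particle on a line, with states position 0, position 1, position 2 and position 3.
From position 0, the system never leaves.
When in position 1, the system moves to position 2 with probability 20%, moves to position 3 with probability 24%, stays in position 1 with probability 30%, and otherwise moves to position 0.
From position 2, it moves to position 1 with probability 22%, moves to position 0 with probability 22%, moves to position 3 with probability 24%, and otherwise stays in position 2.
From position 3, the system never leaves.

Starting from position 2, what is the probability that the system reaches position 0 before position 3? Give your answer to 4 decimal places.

0.4889

Let h(s) be the probability of absorption at position 0 starting from transient state s. Then h(position 0) = 1 and h(position 3) = 0. By first-step analysis:
h(position 1) = 0.26·1 + 0.3·h(position 1) + 0.2·h(position 2) + 0.24·0
h(position 2) = 0.22·1 + 0.22·h(position 1) + 0.32·h(position 2) + 0.24·0
Solving: h(position 1) = 0.5111, h(position 2) = 0.4889.
Starting from position 2, the probability is 0.4889.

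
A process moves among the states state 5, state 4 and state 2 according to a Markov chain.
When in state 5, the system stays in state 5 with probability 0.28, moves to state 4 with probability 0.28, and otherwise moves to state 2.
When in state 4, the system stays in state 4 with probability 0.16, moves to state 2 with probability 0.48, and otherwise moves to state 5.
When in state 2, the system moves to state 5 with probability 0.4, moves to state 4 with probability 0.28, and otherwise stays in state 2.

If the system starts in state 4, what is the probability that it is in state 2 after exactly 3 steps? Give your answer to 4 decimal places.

0.4038

Propagate the distribution vector 3 steps from state 4.
After 0 steps: (0.0000, 1.0000, 0.0000)
After 1 step: (0.3600, 0.1600, 0.4800)
After 2 steps: (0.3504, 0.2608, 0.3888)
After 3 steps: (0.3475, 0.2487, 0.4038)
P(in state 2 after 3 steps) = 0.4038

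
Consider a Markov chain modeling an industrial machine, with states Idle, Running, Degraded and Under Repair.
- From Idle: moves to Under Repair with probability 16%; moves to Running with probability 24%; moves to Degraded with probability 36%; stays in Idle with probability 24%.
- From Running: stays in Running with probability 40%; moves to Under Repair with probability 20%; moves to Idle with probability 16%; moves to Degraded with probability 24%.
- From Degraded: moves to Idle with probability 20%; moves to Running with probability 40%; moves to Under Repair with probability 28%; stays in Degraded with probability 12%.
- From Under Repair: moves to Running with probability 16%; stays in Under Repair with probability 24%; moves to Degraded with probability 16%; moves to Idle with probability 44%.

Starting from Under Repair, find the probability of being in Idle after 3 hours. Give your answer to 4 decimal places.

Propagate the distribution vector 3 hours from Under Repair.
After 0 hours: (0.0000, 0.0000, 0.0000, 1.0000)
After 1 hour: (0.4400, 0.1600, 0.1600, 0.2400)
After 2 hours: (0.2688, 0.2720, 0.2544, 0.2048)
After 3 hours: (0.2490, 0.3078, 0.2253, 0.2178)
P(in Idle after 3 hours) = 0.2490

0.2490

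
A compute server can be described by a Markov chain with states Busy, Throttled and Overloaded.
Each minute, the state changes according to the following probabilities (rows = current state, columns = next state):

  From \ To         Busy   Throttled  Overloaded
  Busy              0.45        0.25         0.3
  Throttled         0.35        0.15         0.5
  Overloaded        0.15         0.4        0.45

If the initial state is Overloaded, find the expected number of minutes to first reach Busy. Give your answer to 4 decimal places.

Let t(s) be the expected number of minutes to first reach Busy from state s, with t(Busy) = 0. Conditioning on the first minute:
t(Throttled) = 1 + 0.15·t(Throttled) + 0.5·t(Overloaded)
t(Overloaded) = 1 + 0.4·t(Throttled) + 0.45·t(Overloaded)
Solving: t(Throttled) = 3.9252, t(Overloaded) = 4.6729.
Expected minutes from Overloaded to Busy: 4.6729.

4.6729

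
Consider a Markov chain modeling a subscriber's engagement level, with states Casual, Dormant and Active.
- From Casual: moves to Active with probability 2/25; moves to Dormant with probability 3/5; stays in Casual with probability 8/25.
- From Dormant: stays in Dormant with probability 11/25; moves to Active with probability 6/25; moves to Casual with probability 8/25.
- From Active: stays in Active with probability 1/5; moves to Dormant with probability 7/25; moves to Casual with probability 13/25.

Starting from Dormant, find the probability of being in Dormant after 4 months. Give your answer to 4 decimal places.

Propagate the distribution vector 4 months from Dormant.
After 0 months: (0.0000, 1.0000, 0.0000)
After 1 month: (0.3200, 0.4400, 0.2400)
After 2 months: (0.3680, 0.4528, 0.1792)
After 3 months: (0.3558, 0.4702, 0.1740)
After 4 months: (0.3548, 0.4691, 0.1761)
P(in Dormant after 4 months) = 0.4691

0.4691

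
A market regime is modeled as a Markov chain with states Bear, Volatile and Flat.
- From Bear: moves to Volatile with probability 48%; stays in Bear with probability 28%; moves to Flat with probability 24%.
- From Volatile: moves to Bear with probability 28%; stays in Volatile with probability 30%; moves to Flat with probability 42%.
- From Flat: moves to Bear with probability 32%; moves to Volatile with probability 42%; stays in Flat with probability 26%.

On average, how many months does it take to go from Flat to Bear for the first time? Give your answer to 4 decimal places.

Let t(s) be the expected number of months to first reach Bear from state s, with t(Bear) = 0. Conditioning on the first month:
t(Volatile) = 1 + 0.3·t(Volatile) + 0.42·t(Flat)
t(Flat) = 1 + 0.42·t(Volatile) + 0.26·t(Flat)
Solving: t(Volatile) = 3.3958, t(Flat) = 3.2787.
Expected months from Flat to Bear: 3.2787.

3.2787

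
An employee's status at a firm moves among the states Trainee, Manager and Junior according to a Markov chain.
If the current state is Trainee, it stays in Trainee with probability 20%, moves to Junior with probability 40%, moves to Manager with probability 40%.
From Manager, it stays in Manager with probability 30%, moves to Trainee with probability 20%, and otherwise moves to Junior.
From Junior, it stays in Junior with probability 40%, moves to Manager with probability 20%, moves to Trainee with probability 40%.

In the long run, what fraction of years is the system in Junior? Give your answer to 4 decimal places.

Let the stationary distribution be π with π = πP and π_1 + π_2 + π_3 = 1.
π_1 = 0.2·π_1 + 0.2·π_2 + 0.4·π_3
π_2 = 0.4·π_1 + 0.3·π_2 + 0.2·π_3
Solving with the normalization constraint gives π = (0.2857, 0.2857, 0.4286).
So the stationary probability of Junior is 0.4286.

0.4286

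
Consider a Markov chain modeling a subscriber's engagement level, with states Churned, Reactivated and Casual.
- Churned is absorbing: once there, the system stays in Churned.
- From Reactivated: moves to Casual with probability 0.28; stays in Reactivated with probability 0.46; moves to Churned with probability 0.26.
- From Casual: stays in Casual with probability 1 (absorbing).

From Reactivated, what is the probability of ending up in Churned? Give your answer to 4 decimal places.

0.4815

Let h(s) be the probability of absorption at Churned starting from transient state s. Then h(Churned) = 1 and h(Casual) = 0. By first-step analysis:
h(Reactivated) = 0.26·1 + 0.46·h(Reactivated) + 0.28·0
Solving: h(Reactivated) = 0.4815.
Starting from Reactivated, the probability is 0.4815.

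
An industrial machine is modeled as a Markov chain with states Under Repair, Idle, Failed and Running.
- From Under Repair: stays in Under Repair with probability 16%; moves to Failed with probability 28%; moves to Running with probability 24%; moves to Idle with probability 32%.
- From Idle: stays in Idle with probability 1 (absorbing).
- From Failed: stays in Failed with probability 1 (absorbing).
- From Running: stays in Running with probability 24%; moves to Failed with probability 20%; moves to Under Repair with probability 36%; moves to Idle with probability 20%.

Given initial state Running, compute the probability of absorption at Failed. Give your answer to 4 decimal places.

Let h(s) be the probability of absorption at Failed starting from transient state s. Then h(Failed) = 1 and h(Idle) = 0. By first-step analysis:
h(Under Repair) = 0.16·h(Under Repair) + 0.32·0 + 0.28·1 + 0.24·h(Running)
h(Running) = 0.36·h(Under Repair) + 0.2·0 + 0.2·1 + 0.24·h(Running)
Solving: h(Under Repair) = 0.4725, h(Running) = 0.4870.
Starting from Running, the probability is 0.4870.

0.4870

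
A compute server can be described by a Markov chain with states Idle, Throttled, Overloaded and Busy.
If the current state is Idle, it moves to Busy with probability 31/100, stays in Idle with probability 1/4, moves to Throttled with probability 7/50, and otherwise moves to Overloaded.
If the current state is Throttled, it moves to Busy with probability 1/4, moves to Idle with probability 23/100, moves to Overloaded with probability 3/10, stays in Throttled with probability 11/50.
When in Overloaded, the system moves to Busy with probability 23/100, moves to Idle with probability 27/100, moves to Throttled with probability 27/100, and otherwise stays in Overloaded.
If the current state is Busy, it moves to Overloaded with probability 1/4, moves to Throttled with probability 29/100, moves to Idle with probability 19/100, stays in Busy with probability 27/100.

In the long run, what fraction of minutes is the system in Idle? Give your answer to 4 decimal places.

Let the stationary distribution be π with π = πP and π_1 + π_2 + π_3 + π_4 = 1.
π_1 = 0.25·π_1 + 0.23·π_2 + 0.27·π_3 + 0.19·π_4
π_2 = 0.14·π_1 + 0.22·π_2 + 0.27·π_3 + 0.29·π_4
π_3 = 0.3·π_1 + 0.3·π_2 + 0.23·π_3 + 0.25·π_4
Solving with the normalization constraint gives π = (0.2349, 0.2331, 0.2680, 0.2640).
So the stationary probability of Idle is 0.2349.

0.2349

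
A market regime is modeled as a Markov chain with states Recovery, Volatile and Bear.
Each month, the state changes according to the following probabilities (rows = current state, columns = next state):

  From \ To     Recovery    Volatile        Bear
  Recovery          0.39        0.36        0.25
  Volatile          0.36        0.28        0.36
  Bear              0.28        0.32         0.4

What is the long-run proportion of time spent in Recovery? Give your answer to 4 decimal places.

Let the stationary distribution be π with π = πP and π_1 + π_2 + π_3 = 1.
π_1 = 0.39·π_1 + 0.36·π_2 + 0.28·π_3
π_2 = 0.36·π_1 + 0.28·π_2 + 0.32·π_3
Solving with the normalization constraint gives π = (0.3435, 0.3209, 0.3356).
So the stationary probability of Recovery is 0.3435.

0.3435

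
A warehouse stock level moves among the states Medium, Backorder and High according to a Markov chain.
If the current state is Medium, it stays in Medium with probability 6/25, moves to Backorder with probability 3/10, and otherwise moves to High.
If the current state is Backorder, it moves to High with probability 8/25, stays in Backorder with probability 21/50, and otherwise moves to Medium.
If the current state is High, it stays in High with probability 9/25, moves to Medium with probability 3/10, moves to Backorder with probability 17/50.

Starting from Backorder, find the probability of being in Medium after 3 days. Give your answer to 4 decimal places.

Propagate the distribution vector 3 days from Backorder.
After 0 days: (0.0000, 1.0000, 0.0000)
After 1 day: (0.2600, 0.4200, 0.3200)
After 2 days: (0.2676, 0.3632, 0.3692)
After 3 days: (0.2694, 0.3584, 0.3722)
P(in Medium after 3 days) = 0.2694

0.2694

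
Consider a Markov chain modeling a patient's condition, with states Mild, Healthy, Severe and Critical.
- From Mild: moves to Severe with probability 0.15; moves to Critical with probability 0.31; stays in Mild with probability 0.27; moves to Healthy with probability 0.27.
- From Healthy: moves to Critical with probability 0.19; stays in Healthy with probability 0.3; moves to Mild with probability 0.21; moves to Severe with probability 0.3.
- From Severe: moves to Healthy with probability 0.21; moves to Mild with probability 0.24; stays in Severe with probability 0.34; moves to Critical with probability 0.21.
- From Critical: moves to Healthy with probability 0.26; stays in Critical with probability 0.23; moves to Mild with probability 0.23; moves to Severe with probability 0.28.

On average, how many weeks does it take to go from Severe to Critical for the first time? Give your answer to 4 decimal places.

4.3659

Let t(s) be the expected number of weeks to first reach Critical from state s, with t(Critical) = 0. Conditioning on the first week:
t(Mild) = 1 + 0.27·t(Mild) + 0.27·t(Healthy) + 0.15·t(Severe)
t(Healthy) = 1 + 0.21·t(Mild) + 0.3·t(Healthy) + 0.3·t(Severe)
t(Severe) = 1 + 0.24·t(Mild) + 0.21·t(Healthy) + 0.34·t(Severe)
Solving: t(Mild) = 3.9226, t(Healthy) = 4.4765, t(Severe) = 4.3659.
Expected weeks from Severe to Critical: 4.3659.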